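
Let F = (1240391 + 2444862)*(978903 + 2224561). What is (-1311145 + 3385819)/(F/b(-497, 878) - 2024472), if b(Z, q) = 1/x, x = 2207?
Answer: 1037337/13027452360626336 ≈ 7.9627e-11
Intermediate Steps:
F = 11805575316392 (F = 3685253*3203464 = 11805575316392)
b(Z, q) = 1/2207
(-1311145 + 3385819)/(F/b(-497, 878) - 2024472) = (-1311145 + 3385819)/(11805575316392/(1/2207) - 2024472) = 2074674/(11805575316392*2207 - 2024472) = 2074674/(26054904723277144 - 2024472) = 2074674/26054904721252672 = 2074674*(1/26054904721252672) = 1037337/13027452360626336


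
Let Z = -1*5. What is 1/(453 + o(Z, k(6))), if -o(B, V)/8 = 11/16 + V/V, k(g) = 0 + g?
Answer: 2/879 ≈ 0.0022753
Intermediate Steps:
k(g) = g
Z = -5
o(B, V) = -27/2 (o(B, V) = -8*(11/16 + V/V) = -8*(11*(1/16) + 1) = -8*(11/16 + 1) = -8*27/16 = -27/2)
1/(453 + o(Z, k(6))) = 1/(453 - 27/2) = 1/(879/2) = 2/879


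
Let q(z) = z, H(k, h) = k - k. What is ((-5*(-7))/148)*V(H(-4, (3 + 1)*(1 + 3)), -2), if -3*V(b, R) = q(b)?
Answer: 0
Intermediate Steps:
H(k, h) = 0
V(b, R) = -b/3
((-5*(-7))/148)*V(H(-4, (3 + 1)*(1 + 3)), -2) = ((-5*(-7))/148)*(-1/3*0) = ((1/148)*35)*0 = (35/148)*0 = 0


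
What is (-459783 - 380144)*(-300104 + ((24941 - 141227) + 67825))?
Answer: 292769154755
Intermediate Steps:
(-459783 - 380144)*(-300104 + ((24941 - 141227) + 67825)) = -839927*(-300104 + (-116286 + 67825)) = -839927*(-300104 - 48461) = -839927*(-348565) = 292769154755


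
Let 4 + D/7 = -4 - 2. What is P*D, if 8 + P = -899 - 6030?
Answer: 485590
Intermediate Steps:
P = -6937 (P = -8 + (-899 - 6030) = -8 - 6929 = -6937)
D = -70 (D = -28 + 7*(-4 - 2) = -28 + 7*(-6) = -28 - 42 = -70)
P*D = -6937*(-70) = 485590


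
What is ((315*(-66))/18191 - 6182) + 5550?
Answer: -11517502/18191 ≈ -633.14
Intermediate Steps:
((315*(-66))/18191 - 6182) + 5550 = (-20790*1/18191 - 6182) + 5550 = (-20790/18191 - 6182) + 5550 = -112477552/18191 + 5550 = -11517502/18191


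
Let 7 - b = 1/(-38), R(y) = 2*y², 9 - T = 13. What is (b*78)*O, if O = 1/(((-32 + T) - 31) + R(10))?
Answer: 10413/2527 ≈ 4.1207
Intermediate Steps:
T = -4 (T = 9 - 1*13 = 9 - 13 = -4)
b = 267/38 (b = 7 - 1/(-38) = 7 - 1*(-1/38) = 7 + 1/38 = 267/38 ≈ 7.0263)
O = 1/133 (O = 1/(((-32 - 4) - 31) + 2*10²) = 1/((-36 - 31) + 2*100) = 1/(-67 + 200) = 1/133 ≈ 0.0075188)
(b*78)*O = ((267/38)*78)*(1/133) = (10413/19)*(1/133) = 10413/2527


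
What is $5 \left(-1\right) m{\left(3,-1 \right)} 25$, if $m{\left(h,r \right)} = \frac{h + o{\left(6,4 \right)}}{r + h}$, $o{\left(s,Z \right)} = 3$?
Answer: $-375$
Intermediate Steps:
$m{\left(h,r \right)} = \frac{3 + h}{h + r}$ ($m{\left(h,r \right)} = \frac{h + 3}{r + h} = \frac{3 + h}{h + r}$)
$5 \left(-1\right) m{\left(3,-1 \right)} 25 = 5 \left(-1\right) \frac{3 + 3}{3 - 1} \cdot 25 = - 5 \cdot \frac{1}{2} \cdot 6 \cdot 25 = \left(-5\right) 3 \cdot 25 = \left(-15\right) 25 = -375$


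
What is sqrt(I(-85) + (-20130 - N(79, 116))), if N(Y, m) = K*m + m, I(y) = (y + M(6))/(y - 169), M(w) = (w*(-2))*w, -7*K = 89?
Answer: I*sqrt(59338959554)/1778 ≈ 137.01*I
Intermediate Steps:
K = -89/7 (K = -1/7*89 = -89/7 ≈ -12.714)
M(w) = -2*w**2 (M(w) = (-2*w)*w = -2*w**2)
I(y) = (-72 + y)/(-169 + y) (I(y) = (y - 2*6**2)/(y - 169) = (y - 2*36)/(-169 + y) = (y - 72)/(-169 + y) = (-72 + y)/(-169 + y))
N(Y, m) = -82*m/7 (N(Y, m) = -89*m/7 + m = -82*m/7)
sqrt(I(-85) + (-20130 - N(79, 116))) = sqrt((-72 - 85)/(-169 - 85) + (-20130 - (-82)*116/7)) = sqrt(-157/(-254) + (-20130 - 1*(-9512/7))) = sqrt(-1/254*(-157) + (-20130 + 9512/7)) = sqrt(157/254 - 131398/7) = sqrt(-33373993/1778) = I*sqrt(59338959554)/1778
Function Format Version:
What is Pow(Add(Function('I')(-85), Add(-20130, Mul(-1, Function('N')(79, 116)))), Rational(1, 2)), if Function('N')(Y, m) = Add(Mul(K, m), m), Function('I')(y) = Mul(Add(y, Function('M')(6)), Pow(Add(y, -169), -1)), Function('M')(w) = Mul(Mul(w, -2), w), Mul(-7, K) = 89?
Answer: Mul(Rational(1, 1778), I, Pow(59338959554, Rational(1, 2))) ≈ Mul(137.01, I)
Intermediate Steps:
K = Rational(-89, 7) (K = Mul(Rational(-1, 7), 89) = Rational(-89, 7) ≈ -12.714)
Function('M')(w) = Mul(-2, Pow(w, 2)) (Function('M')(w) = Mul(Mul(-2, w), w) = Mul(-2, Pow(w, 2)))
Function('I')(y) = Mul(Pow(Add(-169, y), -1), Add(-72, y)) (Function('I')(y) = Mul(Add(y, Mul(-2, Pow(6, 2))), Pow(Add(y, -169), -1)) = Mul(Add(y, Mul(-2, 36)), Pow(Add(-169, y), -1)) = Mul(Add(y, -72), Pow(Add(-169, y), -1)) = Mul(Add(-72, y), Pow(Add(-169, y), -1)) = Mul(Pow(Add(-169, y), -1), Add(-72, y)))
Function('N')(Y, m) = Mul(Rational(-82, 7), m) (Function('N')(Y, m) = Add(Mul(Rational(-89, 7), m), m) = Mul(Rational(-82, 7), m))
Pow(Add(Function('I')(-85), Add(-20130, Mul(-1, Function('N')(79, 116)))), Rational(1, 2)) = Pow(Add(Mul(Pow(Add(-169, -85), -1), Add(-72, -85)), Add(-20130, Mul(-1, Mul(Rational(-82, 7), 116)))), Rational(1, 2)) = Pow(Add(Mul(Pow(-254, -1), -157), Add(-20130, Mul(-1, Rational(-9512, 7)))), Rational(1, 2)) = Pow(Add(Mul(Rational(-1, 254), -157), Add(-20130, Rational(9512, 7))), Rational(1, 2)) = Pow(Add(Rational(157, 254), Rational(-131398, 7)), Rational(1, 2)) = Pow(Rational(-33373993, 1778), Rational(1, 2)) = Mul(Rational(1, 1778), I, Pow(59338959554, Rational(1, 2)))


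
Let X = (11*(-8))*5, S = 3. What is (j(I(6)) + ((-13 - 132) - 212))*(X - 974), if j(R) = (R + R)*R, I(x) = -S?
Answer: 479346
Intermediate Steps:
I(x) = -3 (I(x) = -1*3 = -3)
j(R) = 2*R**2 (j(R) = (2*R)*R = 2*R**2)
X = -440 (X = -88*5 = -440)
(j(I(6)) + ((-13 - 132) - 212))*(X - 974) = (2*(-3)**2 + ((-13 - 132) - 212))*(-440 - 974) = (2*9 + (-145 - 212))*(-1414) = (18 - 357)*(-1414) = -339*(-1414) = 479346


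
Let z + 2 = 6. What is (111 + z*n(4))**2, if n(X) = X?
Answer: 16129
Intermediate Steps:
z = 4 (z = -2 + 6 = 4)
(111 + z*n(4))**2 = (111 + 4*4)**2 = (111 + 16)**2 = 127**2 = 16129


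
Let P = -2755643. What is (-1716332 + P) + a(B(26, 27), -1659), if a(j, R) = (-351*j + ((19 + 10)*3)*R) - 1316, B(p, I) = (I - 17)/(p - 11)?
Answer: -4617858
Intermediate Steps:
B(p, I) = (-17 + I)/(-11 + p)
a(j, R) = -1316 - 351*j + 87*R (a(j, R) = (-351*j + (29*3)*R) - 1316 = (-351*j + 87*R) - 1316 = -1316 - 351*j + 87*R)
(-1716332 + P) + a(B(26, 27), -1659) = (-1716332 - 2755643) + (-1316 - 351*(-17 + 27)/(-11 + 26) + 87*(-1659)) = -4471975 + (-1316 - 351*10/15 - 144333) = -4471975 + (-1316 - 117*10/5 - 144333) = -4471975 + (-1316 - 351*⅔ - 144333) = -4471975 + (-1316 - 234 - 144333) = -4471975 - 145883 = -4617858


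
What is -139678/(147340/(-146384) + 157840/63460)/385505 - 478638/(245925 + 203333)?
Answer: -19506109438493653711/14889090054997678165 ≈ -1.3101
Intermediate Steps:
-139678/(147340/(-146384) + 157840/63460)/385505 - 478638/(245925 + 203333) = -139678/(147340*(-1/146384) + 157840*(1/63460))*(1/385505) - 478638/449258 = -139678/(-36835/36596 + 7892/3173)*(1/385505) - 478638*1/449258 = -139678/171938177/116119108*(1/385505) - 239319/224629 = -139678*116119108/171938177*(1/385505) - 239319/224629 = -16219284767224/171938177*1/385505 - 239319/224629 = -16219284767224/66283026924385 - 239319/224629 = -19506109438493653711/14889090054997678165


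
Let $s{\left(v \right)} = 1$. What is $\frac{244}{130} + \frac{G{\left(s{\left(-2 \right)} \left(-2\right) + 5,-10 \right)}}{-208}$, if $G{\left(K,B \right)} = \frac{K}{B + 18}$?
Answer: $\frac{15601}{8320} \approx 1.8751$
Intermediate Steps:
$G{\left(K,B \right)} = \frac{K}{18 + B}$
$\frac{244}{130} + \frac{G{\left(s{\left(-2 \right)} \left(-2\right) + 5,-10 \right)}}{-208} = \frac{244}{130} + \frac{\left(1 \left(-2\right) + 5\right) \frac{1}{18 - 10}}{-208} = 244 \cdot \frac{1}{130} + \frac{-2 + 5}{8} \left(- \frac{1}{208}\right) = \frac{122}{65} + 3 \cdot \frac{1}{8} \left(- \frac{1}{208}\right) = \frac{122}{65} + \frac{3}{8} \left(- \frac{1}{208}\right) = \frac{122}{65} - \frac{3}{1664} = \frac{15601}{8320}$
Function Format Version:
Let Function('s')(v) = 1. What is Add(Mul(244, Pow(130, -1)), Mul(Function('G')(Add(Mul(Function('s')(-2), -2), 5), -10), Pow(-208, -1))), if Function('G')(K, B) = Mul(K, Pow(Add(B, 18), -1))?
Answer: Rational(15601, 8320) ≈ 1.8751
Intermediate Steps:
Function('G')(K, B) = Mul(K, Pow(Add(18, B), -1))
Add(Mul(244, Pow(130, -1)), Mul(Function('G')(Add(Mul(Function('s')(-2), -2), 5), -10), Pow(-208, -1))) = Add(Mul(244, Pow(130, -1)), Mul(Mul(Add(Mul(1, -2), 5), Pow(Add(18, -10), -1)), Pow(-208, -1))) = Add(Mul(244, Rational(1, 130)), Mul(Mul(Add(-2, 5), Pow(8, -1)), Rational(-1, 208))) = Add(Rational(122, 65), Mul(Mul(3, Rational(1, 8)), Rational(-1, 208))) = Add(Rational(122, 65), Mul(Rational(3, 8), Rational(-1, 208))) = Add(Rational(122, 65), Rational(-3, 1664)) = Rational(15601, 8320)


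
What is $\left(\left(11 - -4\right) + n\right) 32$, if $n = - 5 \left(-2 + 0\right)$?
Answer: $800$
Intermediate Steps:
$n = 10$ ($n = \left(-5\right) \left(-2\right) = 10$)
$\left(\left(11 - -4\right) + n\right) 32 = \left(\left(11 - -4\right) + 10\right) 32 = \left(\left(11 + 4\right) + 10\right) 32 = \left(15 + 10\right) 32 = 25 \cdot 32 = 800$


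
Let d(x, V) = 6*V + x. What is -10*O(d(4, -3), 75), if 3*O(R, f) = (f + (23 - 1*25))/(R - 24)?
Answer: 365/57 ≈ 6.4035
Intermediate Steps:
d(x, V) = x + 6*V
O(R, f) = (-2 + f)/(3*(-24 + R)) (O(R, f) = ((f + (23 - 1*25))/(R - 24))/3 = ((f + (23 - 25))/(-24 + R))/3 = ((f - 2)/(-24 + R))/3 = ((-2 + f)/(-24 + R))/3 = (-2 + f)/(3*(-24 + R)))
-10*O(d(4, -3), 75) = -10*(-2 + 75)/(3*(-24 + (4 + 6*(-3)))) = -10*73/(3*(-24 + (4 - 18))) = -10*73/(3*(-24 - 14)) = -10*73/(3*(-38)) = -10*(-1)*73/(3*38) = -10*(-73/114) = 365/57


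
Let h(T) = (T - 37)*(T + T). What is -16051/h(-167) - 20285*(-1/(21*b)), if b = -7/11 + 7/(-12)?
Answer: -60832194917/76789272 ≈ -792.20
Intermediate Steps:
h(T) = 2*T*(-37 + T) (h(T) = (-37 + T)*(2*T) = 2*T*(-37 + T))
b = -161/132 (b = -7*1/11 + 7*(-1/12) = -7/11 - 7/12 = -161/132 ≈ -1.2197)
-16051/h(-167) - 20285*(-1/(21*b)) = -16051*(-1/(334*(-37 - 167))) - 20285/(-161/132*21*(-1)) = -16051/(2*(-167)*(-204)) - 20285/((-1127/44*(-1))) = -16051/68136 - 20285/1127/44 = -16051*1/68136 - 20285*44/1127 = -16051/68136 - 892540/1127 = -60832194917/76789272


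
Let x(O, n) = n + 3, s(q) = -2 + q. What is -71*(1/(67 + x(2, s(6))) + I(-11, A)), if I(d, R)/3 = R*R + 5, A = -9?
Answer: -1355603/74 ≈ -18319.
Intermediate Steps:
I(d, R) = 15 + 3*R² (I(d, R) = 3*(R*R + 5) = 3*(R² + 5) = 3*(5 + R²) = 15 + 3*R²)
x(O, n) = 3 + n
-71*(1/(67 + x(2, s(6))) + I(-11, A)) = -71*(1/(67 + (3 + (-2 + 6))) + (15 + 3*(-9)²)) = -71*(1/(67 + (3 + 4)) + (15 + 3*81)) = -71*(1/(67 + 7) + (15 + 243)) = -71*(1/74 + 258) = -71*19093/74 = -1355603/74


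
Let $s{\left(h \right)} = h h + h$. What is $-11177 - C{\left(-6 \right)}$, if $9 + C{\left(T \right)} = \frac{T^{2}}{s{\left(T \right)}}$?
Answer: $- \frac{55846}{5} \approx -11169.0$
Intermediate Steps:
$s{\left(h \right)} = h + h^{2}$ ($s{\left(h \right)} = h^{2} + h = h + h^{2}$)
$C{\left(T \right)} = -9 + \frac{T}{1 + T}$ ($C{\left(T \right)} = -9 + \frac{T^{2}}{T \left(1 + T\right)} = -9 + \frac{1}{T \left(1 + T\right)} T^{2} = -9 + \frac{T}{1 + T}$)
$-11177 - C{\left(-6 \right)} = -11177 - \frac{-9 - -48}{1 - 6} = -11177 - \frac{-9 + 48}{-5} = -11177 - \left(- \frac{1}{5}\right) 39 = -11177 - - \frac{39}{5} = -11177 + \frac{39}{5} = - \frac{55846}{5}$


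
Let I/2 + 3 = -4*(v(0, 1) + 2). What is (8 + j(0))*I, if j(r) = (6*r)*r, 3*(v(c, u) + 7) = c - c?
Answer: 272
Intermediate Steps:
v(c, u) = -7 (v(c, u) = -7 + (c - c)/3 = -7 + (⅓)*0 = -7 + 0 = -7)
j(r) = 6*r²
I = 34 (I = -6 + 2*(-4*(-7 + 2)) = -6 + 2*(-4*(-5)) = -6 + 2*20 = -6 + 40 = 34)
(8 + j(0))*I = (8 + 6*0²)*34 = (8 + 6*0)*34 = (8 + 0)*34 = 8*34 = 272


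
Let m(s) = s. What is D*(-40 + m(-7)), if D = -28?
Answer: 1316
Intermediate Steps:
D*(-40 + m(-7)) = -28*(-40 - 7) = -28*(-47) = 1316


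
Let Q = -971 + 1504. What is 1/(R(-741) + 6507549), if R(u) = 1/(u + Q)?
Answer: 208/1353570191 ≈ 1.5367e-7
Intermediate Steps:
Q = 533
R(u) = 1/(533 + u) (R(u) = 1/(u + 533) = 1/(533 + u))
1/(R(-741) + 6507549) = 1/(1/(533 - 741) + 6507549) = 1/(1/(-208) + 6507549) = 1/(-1/208 + 6507549) = 1/(1353570191/208) = 208/1353570191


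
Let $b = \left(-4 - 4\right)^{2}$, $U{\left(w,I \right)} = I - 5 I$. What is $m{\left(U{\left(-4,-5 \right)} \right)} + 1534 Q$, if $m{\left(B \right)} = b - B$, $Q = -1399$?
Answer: $-2146022$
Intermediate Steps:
$U{\left(w,I \right)} = - 4 I$
$b = 64$ ($b = \left(-8\right)^{2} = 64$)
$m{\left(B \right)} = 64 - B$
$m{\left(U{\left(-4,-5 \right)} \right)} + 1534 Q = \left(64 - \left(-4\right) \left(-5\right)\right) + 1534 \left(-1399\right) = \left(64 - 20\right) - 2146066 = 44 - 2146066 = -2146022$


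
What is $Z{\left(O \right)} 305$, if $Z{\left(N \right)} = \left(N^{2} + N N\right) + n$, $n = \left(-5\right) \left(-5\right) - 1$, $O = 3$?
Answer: $12810$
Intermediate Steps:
$n = 24$ ($n = 25 - 1 = 24$)
$Z{\left(N \right)} = 24 + 2 N^{2}$ ($Z{\left(N \right)} = \left(N^{2} + N N\right) + 24 = \left(N^{2} + N^{2}\right) + 24 = 2 N^{2} + 24 = 24 + 2 N^{2}$)
$Z{\left(O \right)} 305 = \left(24 + 2 \cdot 3^{2}\right) 305 = \left(24 + 2 \cdot 9\right) 305 = \left(24 + 18\right) 305 = 42 \cdot 305 = 12810$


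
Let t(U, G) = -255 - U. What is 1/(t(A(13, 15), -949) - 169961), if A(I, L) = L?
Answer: -1/170231 ≈ -5.8744e-6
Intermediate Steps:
1/(t(A(13, 15), -949) - 169961) = 1/((-255 - 1*15) - 169961) = 1/((-255 - 15) - 169961) = 1/(-270 - 169961) = 1/(-170231) = -1/170231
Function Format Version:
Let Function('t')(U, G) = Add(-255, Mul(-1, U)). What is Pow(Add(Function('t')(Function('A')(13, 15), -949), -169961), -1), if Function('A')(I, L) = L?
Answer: Rational(-1, 170231) ≈ -5.8744e-6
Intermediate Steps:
Pow(Add(Function('t')(Function('A')(13, 15), -949), -169961), -1) = Pow(Add(Add(-255, Mul(-1, 15)), -169961), -1) = Pow(Add(Add(-255, -15), -169961), -1) = Pow(Add(-270, -169961), -1) = Pow(-170231, -1) = Rational(-1, 170231)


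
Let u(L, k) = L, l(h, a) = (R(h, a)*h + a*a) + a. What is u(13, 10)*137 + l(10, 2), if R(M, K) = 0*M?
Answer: 1787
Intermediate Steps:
R(M, K) = 0
l(h, a) = a + a² (l(h, a) = (0*h + a*a) + a = (0 + a²) + a = a² + a = a + a²)
u(13, 10)*137 + l(10, 2) = 13*137 + 2*(1 + 2) = 1781 + 2*3 = 1781 + 6 = 1787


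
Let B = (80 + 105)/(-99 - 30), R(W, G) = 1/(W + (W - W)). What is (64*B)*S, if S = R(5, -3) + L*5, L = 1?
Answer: -61568/129 ≈ -477.27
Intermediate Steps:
R(W, G) = 1/W (R(W, G) = 1/(W + 0) = 1/W)
S = 26/5 (S = 1/5 + 1*5 = 1/5 + 5 = 26/5 ≈ 5.2000)
B = -185/129 (B = 185/(-129) = 185*(-1/129) = -185/129 ≈ -1.4341)
(64*B)*S = (64*(-185/129))*(26/5) = -11840/129*26/5 = -61568/129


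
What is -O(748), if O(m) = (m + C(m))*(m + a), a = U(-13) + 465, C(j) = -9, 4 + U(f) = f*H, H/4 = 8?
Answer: -586027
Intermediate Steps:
H = 32 (H = 4*8 = 32)
U(f) = -4 + 32*f (U(f) = -4 + f*32 = -4 + 32*f)
a = 45 (a = (-4 + 32*(-13)) + 465 = (-4 - 416) + 465 = -420 + 465 = 45)
O(m) = (-9 + m)*(45 + m) (O(m) = (m - 9)*(m + 45) = (-9 + m)*(45 + m))
-O(748) = -(-405 + 748² + 36*748) = -(-405 + 559504 + 26928) = -1*586027 = -586027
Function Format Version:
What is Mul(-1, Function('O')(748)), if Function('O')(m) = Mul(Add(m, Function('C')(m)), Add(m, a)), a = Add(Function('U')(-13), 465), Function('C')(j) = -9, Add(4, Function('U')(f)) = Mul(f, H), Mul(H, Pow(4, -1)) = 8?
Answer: -586027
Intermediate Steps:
H = 32 (H = Mul(4, 8) = 32)
Function('U')(f) = Add(-4, Mul(32, f)) (Function('U')(f) = Add(-4, Mul(f, 32)) = Add(-4, Mul(32, f)))
a = 45 (a = Add(Add(-4, Mul(32, -13)), 465) = Add(Add(-4, -416), 465) = Add(-420, 465) = 45)
Function('O')(m) = Mul(Add(-9, m), Add(45, m)) (Function('O')(m) = Mul(Add(m, -9), Add(m, 45)) = Mul(Add(-9, m), Add(45, m)))
Mul(-1, Function('O')(748)) = Mul(-1, Add(-405, Pow(748, 2), Mul(36, 748))) = Mul(-1, Add(-405, 559504, 26928)) = Mul(-1, 586027) = -586027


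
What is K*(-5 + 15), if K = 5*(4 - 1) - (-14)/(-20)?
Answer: 143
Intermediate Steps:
K = 143/10 (K = 5*3 - (-14)*(-1)/20 = 15 - 1*7/10 = 15 - 7/10 = 143/10 ≈ 14.300)
K*(-5 + 15) = 143*(-5 + 15)/10 = (143/10)*10 = 143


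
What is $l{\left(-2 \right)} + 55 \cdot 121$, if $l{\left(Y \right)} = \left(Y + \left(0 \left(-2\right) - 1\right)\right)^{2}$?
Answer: $6664$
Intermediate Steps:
$l{\left(Y \right)} = \left(-1 + Y\right)^{2}$ ($l{\left(Y \right)} = \left(Y + \left(0 - 1\right)\right)^{2} = \left(Y - 1\right)^{2} = \left(-1 + Y\right)^{2}$)
$l{\left(-2 \right)} + 55 \cdot 121 = \left(-1 - 2\right)^{2} + 55 \cdot 121 = \left(-3\right)^{2} + 6655 = 9 + 6655 = 6664$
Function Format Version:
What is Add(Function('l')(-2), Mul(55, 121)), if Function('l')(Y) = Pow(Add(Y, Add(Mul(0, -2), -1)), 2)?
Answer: 6664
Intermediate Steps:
Function('l')(Y) = Pow(Add(-1, Y), 2) (Function('l')(Y) = Pow(Add(Y, Add(0, -1)), 2) = Pow(Add(Y, -1), 2) = Pow(Add(-1, Y), 2))
Add(Function('l')(-2), Mul(55, 121)) = Add(Pow(Add(-1, -2), 2), Mul(55, 121)) = Add(Pow(-3, 2), 6655) = Add(9, 6655) = 6664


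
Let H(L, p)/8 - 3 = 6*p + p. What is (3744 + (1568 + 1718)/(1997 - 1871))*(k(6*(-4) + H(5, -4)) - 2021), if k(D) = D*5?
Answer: -82892735/7 ≈ -1.1842e+7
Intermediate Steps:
H(L, p) = 24 + 56*p (H(L, p) = 24 + 8*(6*p + p) = 24 + 8*(7*p) = 24 + 56*p)
k(D) = 5*D
(3744 + (1568 + 1718)/(1997 - 1871))*(k(6*(-4) + H(5, -4)) - 2021) = (3744 + (1568 + 1718)/(1997 - 1871))*(5*(6*(-4) + (24 + 56*(-4))) - 2021) = (3744 + 3286/126)*(5*(-24 + (24 - 224)) - 2021) = (3744 + 3286*(1/126))*(5*(-24 - 200) - 2021) = (3744 + 1643/63)*(5*(-224) - 2021) = 237515*(-1120 - 2021)/63 = (237515/63)*(-3141) = -82892735/7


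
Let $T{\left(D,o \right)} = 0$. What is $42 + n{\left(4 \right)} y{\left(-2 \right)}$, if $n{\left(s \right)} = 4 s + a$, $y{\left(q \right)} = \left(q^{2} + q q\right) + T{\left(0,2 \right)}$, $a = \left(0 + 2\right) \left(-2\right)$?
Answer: $138$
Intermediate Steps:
$a = -4$ ($a = 2 \left(-2\right) = -4$)
$y{\left(q \right)} = 2 q^{2}$ ($y{\left(q \right)} = \left(q^{2} + q q\right) + 0 = \left(q^{2} + q^{2}\right) + 0 = 2 q^{2} + 0 = 2 q^{2}$)
$n{\left(s \right)} = -4 + 4 s$ ($n{\left(s \right)} = 4 s - 4 = -4 + 4 s$)
$42 + n{\left(4 \right)} y{\left(-2 \right)} = 42 + \left(-4 + 4 \cdot 4\right) 2 \left(-2\right)^{2} = 42 + \left(-4 + 16\right) 2 \cdot 4 = 42 + 12 \cdot 8 = 42 + 96 = 138$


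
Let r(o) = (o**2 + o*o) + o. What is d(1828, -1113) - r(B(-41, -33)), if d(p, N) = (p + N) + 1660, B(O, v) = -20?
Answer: 1595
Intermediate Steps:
d(p, N) = 1660 + N + p (d(p, N) = (N + p) + 1660 = 1660 + N + p)
r(o) = o + 2*o**2 (r(o) = (o**2 + o**2) + o = 2*o**2 + o = o + 2*o**2)
d(1828, -1113) - r(B(-41, -33)) = (1660 - 1113 + 1828) - (-20)*(1 + 2*(-20)) = 2375 - (-20)*(1 - 40) = 2375 - (-20)*(-39) = 2375 - 1*780 = 2375 - 780 = 1595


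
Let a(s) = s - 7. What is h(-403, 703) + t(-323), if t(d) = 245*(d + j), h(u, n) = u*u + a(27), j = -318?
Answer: 5384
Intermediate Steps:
a(s) = -7 + s
h(u, n) = 20 + u**2 (h(u, n) = u*u + (-7 + 27) = u**2 + 20 = 20 + u**2)
t(d) = -77910 + 245*d (t(d) = 245*(d - 318) = 245*(-318 + d) = -77910 + 245*d)
h(-403, 703) + t(-323) = (20 + (-403)**2) + (-77910 + 245*(-323)) = (20 + 162409) + (-77910 - 79135) = 162429 - 157045 = 5384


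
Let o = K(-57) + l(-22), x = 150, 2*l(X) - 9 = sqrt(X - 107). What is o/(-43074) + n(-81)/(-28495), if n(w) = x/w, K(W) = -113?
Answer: 3805769/1472872356 - I*sqrt(129)/86148 ≈ 0.0025839 - 0.00013184*I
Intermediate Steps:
l(X) = 9/2 + sqrt(-107 + X)/2 (l(X) = 9/2 + sqrt(X - 107)/2 = 9/2 + sqrt(-107 + X)/2)
o = -217/2 + I*sqrt(129)/2 (o = -113 + (9/2 + sqrt(-107 - 22)/2) = -113 + (9/2 + sqrt(-129)/2) = -113 + (9/2 + (I*sqrt(129))/2) = -113 + (9/2 + I*sqrt(129)/2) = -217/2 + I*sqrt(129)/2 ≈ -108.5 + 5.6789*I)
n(w) = 150/w
o/(-43074) + n(-81)/(-28495) = (-217/2 + I*sqrt(129)/2)/(-43074) + (150/(-81))/(-28495) = (-217/2 + I*sqrt(129)/2)*(-1/43074) + (150*(-1/81))*(-1/28495) = (217/86148 - I*sqrt(129)/86148) - 50/27*(-1/28495) = (217/86148 - I*sqrt(129)/86148) + 10/153873 = 3805769/1472872356 - I*sqrt(129)/86148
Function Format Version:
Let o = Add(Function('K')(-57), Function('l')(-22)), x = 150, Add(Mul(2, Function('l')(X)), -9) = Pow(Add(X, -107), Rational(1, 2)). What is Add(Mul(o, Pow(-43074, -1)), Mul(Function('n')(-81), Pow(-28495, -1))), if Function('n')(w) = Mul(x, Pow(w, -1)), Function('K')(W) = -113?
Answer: Add(Rational(3805769, 1472872356), Mul(Rational(-1, 86148), I, Pow(129, Rational(1, 2)))) ≈ Add(0.0025839, Mul(-0.00013184, I))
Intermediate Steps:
Function('l')(X) = Add(Rational(9, 2), Mul(Rational(1, 2), Pow(Add(-107, X), Rational(1, 2)))) (Function('l')(X) = Add(Rational(9, 2), Mul(Rational(1, 2), Pow(Add(X, -107), Rational(1, 2)))) = Add(Rational(9, 2), Mul(Rational(1, 2), Pow(Add(-107, X), Rational(1, 2)))))
o = Add(Rational(-217, 2), Mul(Rational(1, 2), I, Pow(129, Rational(1, 2)))) (o = Add(-113, Add(Rational(9, 2), Mul(Rational(1, 2), Pow(Add(-107, -22), Rational(1, 2))))) = Add(-113, Add(Rational(9, 2), Mul(Rational(1, 2), Pow(-129, Rational(1, 2))))) = Add(-113, Add(Rational(9, 2), Mul(Rational(1, 2), Mul(I, Pow(129, Rational(1, 2)))))) = Add(-113, Add(Rational(9, 2), Mul(Rational(1, 2), I, Pow(129, Rational(1, 2))))) = Add(Rational(-217, 2), Mul(Rational(1, 2), I, Pow(129, Rational(1, 2)))) ≈ Add(-108.50, Mul(5.6789, I)))
Function('n')(w) = Mul(150, Pow(w, -1))
Add(Mul(o, Pow(-43074, -1)), Mul(Function('n')(-81), Pow(-28495, -1))) = Add(Mul(Add(Rational(-217, 2), Mul(Rational(1, 2), I, Pow(129, Rational(1, 2)))), Pow(-43074, -1)), Mul(Mul(150, Pow(-81, -1)), Pow(-28495, -1))) = Add(Mul(Add(Rational(-217, 2), Mul(Rational(1, 2), I, Pow(129, Rational(1, 2)))), Rational(-1, 43074)), Mul(Mul(150, Rational(-1, 81)), Rational(-1, 28495))) = Add(Add(Rational(217, 86148), Mul(Rational(-1, 86148), I, Pow(129, Rational(1, 2)))), Mul(Rational(-50, 27), Rational(-1, 28495))) = Add(Add(Rational(217, 86148), Mul(Rational(-1, 86148), I, Pow(129, Rational(1, 2)))), Rational(10, 153873)) = Add(Rational(3805769, 1472872356), Mul(Rational(-1, 86148), I, Pow(129, Rational(1, 2))))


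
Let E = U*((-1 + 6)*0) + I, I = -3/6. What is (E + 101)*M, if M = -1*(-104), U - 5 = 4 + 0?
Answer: 10452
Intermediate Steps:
I = -½ (I = -3*⅙ = -½ ≈ -0.50000)
U = 9 (U = 5 + (4 + 0) = 5 + 4 = 9)
E = -½ (E = 9*((-1 + 6)*0) - ½ = 9*(5*0) - ½ = 9*0 - ½ = 0 - ½ = -½ ≈ -0.50000)
M = 104
(E + 101)*M = (-½ + 101)*104 = (201/2)*104 = 10452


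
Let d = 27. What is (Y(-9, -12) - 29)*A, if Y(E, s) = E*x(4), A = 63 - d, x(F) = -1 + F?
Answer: -2016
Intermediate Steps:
A = 36 (A = 63 - 1*27 = 63 - 27 = 36)
Y(E, s) = 3*E (Y(E, s) = E*(-1 + 4) = E*3 = 3*E)
(Y(-9, -12) - 29)*A = (3*(-9) - 29)*36 = (-27 - 29)*36 = -56*36 = -2016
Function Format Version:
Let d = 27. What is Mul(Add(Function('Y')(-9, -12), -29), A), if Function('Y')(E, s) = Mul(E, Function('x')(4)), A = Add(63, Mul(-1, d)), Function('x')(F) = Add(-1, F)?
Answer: -2016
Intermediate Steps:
A = 36 (A = Add(63, Mul(-1, 27)) = Add(63, -27) = 36)
Function('Y')(E, s) = Mul(3, E) (Function('Y')(E, s) = Mul(E, Add(-1, 4)) = Mul(E, 3) = Mul(3, E))
Mul(Add(Function('Y')(-9, -12), -29), A) = Mul(Add(Mul(3, -9), -29), 36) = Mul(Add(-27, -29), 36) = Mul(-56, 36) = -2016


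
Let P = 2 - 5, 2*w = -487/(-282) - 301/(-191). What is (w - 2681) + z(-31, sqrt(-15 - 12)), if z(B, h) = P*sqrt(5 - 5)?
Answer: -288630145/107724 ≈ -2679.3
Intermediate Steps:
w = 177899/107724 (w = (-487/(-282) - 301/(-191))/2 = (-487*(-1/282) - 301*(-1/191))/2 = (487/282 + 301/191)/2 = (1/2)*(177899/53862) = 177899/107724 ≈ 1.6514)
P = -3
z(B, h) = 0 (z(B, h) = -3*sqrt(5 - 5) = -3*sqrt(0) = -3*0 = 0)
(w - 2681) + z(-31, sqrt(-15 - 12)) = (177899/107724 - 2681) + 0 = -288630145/107724 + 0 = -288630145/107724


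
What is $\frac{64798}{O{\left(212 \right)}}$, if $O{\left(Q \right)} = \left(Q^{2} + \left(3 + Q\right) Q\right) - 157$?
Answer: $\frac{64798}{90367} \approx 0.71705$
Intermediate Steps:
$O{\left(Q \right)} = -157 + Q^{2} + Q \left(3 + Q\right)$ ($O{\left(Q \right)} = \left(Q^{2} + Q \left(3 + Q\right)\right) - 157 = -157 + Q^{2} + Q \left(3 + Q\right)$)
$\frac{64798}{O{\left(212 \right)}} = \frac{64798}{-157 + 2 \cdot 212^{2} + 3 \cdot 212} = \frac{64798}{-157 + 2 \cdot 44944 + 636} = \frac{64798}{-157 + 89888 + 636} = \frac{64798}{90367}$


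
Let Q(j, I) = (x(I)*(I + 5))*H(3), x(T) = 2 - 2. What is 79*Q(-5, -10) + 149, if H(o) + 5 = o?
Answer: 149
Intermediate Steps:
H(o) = -5 + o
x(T) = 0
Q(j, I) = 0 (Q(j, I) = (0*(I + 5))*(-5 + 3) = (0*(5 + I))*(-2) = 0*(-2) = 0)
79*Q(-5, -10) + 149 = 79*0 + 149 = 0 + 149 = 149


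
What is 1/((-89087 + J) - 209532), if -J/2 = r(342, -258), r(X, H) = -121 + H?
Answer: -1/297861 ≈ -3.3573e-6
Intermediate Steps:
J = 758 (J = -2*(-121 - 258) = -2*(-379) = 758)
1/((-89087 + J) - 209532) = 1/((-89087 + 758) - 209532) = 1/(-88329 - 209532) = 1/(-297861) = -1/297861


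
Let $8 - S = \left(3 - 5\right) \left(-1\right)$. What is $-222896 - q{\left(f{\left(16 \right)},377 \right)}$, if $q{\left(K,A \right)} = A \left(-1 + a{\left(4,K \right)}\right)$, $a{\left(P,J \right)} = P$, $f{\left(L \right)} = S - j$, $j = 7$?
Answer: $-224027$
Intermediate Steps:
$S = 6$ ($S = 8 - \left(3 - 5\right) \left(-1\right) = 8 - \left(-2\right) \left(-1\right) = 8 - 2 = 6$)
$f{\left(L \right)} = -1$ ($f{\left(L \right)} = 6 - 7 = -1$)
$q{\left(K,A \right)} = 3 A$ ($q{\left(K,A \right)} = A \left(-1 + 4\right) = A 3 = 3 A$)
$-222896 - q{\left(f{\left(16 \right)},377 \right)} = -222896 - 3 \cdot 377 = -222896 - 1131 = -224027$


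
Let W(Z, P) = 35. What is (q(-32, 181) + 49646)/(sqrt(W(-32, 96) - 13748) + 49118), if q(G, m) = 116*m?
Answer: 3469793756/2412591637 - 70642*I*sqrt(13713)/2412591637 ≈ 1.4382 - 0.0034288*I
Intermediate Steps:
(q(-32, 181) + 49646)/(sqrt(W(-32, 96) - 13748) + 49118) = (116*181 + 49646)/(sqrt(35 - 13748) + 49118) = (20996 + 49646)/(sqrt(-13713) + 49118) = 70642/(I*sqrt(13713) + 49118) = 70642/(49118 + I*sqrt(13713))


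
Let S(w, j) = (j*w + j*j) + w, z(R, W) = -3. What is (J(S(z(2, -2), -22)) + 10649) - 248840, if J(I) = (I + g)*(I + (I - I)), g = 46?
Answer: 86180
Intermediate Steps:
S(w, j) = w + j**2 + j*w (S(w, j) = (j*w + j**2) + w = (j**2 + j*w) + w = w + j**2 + j*w)
J(I) = I*(46 + I) (J(I) = (I + 46)*(I + (I - I)) = (46 + I)*(I + 0) = (46 + I)*I = I*(46 + I))
(J(S(z(2, -2), -22)) + 10649) - 248840 = ((-3 + (-22)**2 - 22*(-3))*(46 + (-3 + (-22)**2 - 22*(-3))) + 10649) - 248840 = ((-3 + 484 + 66)*(46 + (-3 + 484 + 66)) + 10649) - 248840 = (547*(46 + 547) + 10649) - 248840 = (547*593 + 10649) - 248840 = (324371 + 10649) - 248840 = 335020 - 248840 = 86180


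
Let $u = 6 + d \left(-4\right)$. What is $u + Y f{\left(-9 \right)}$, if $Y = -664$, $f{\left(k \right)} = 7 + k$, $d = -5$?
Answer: $1354$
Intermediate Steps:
$u = 26$ ($u = 6 - -20 = 6 + 20 = 26$)
$u + Y f{\left(-9 \right)} = 26 - 664 \left(7 - 9\right) = 26 - -1328 = 26 + 1328 = 1354$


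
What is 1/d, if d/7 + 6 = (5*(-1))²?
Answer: 1/133 ≈ 0.0075188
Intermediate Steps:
d = 133 (d = -42 + 7*(5*(-1))² = -42 + 7*(-5)² = -42 + 7*25 = -42 + 175 = 133)
1/d = 1/133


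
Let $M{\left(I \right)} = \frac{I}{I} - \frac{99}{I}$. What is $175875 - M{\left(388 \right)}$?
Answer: $\frac{68239211}{388} \approx 1.7587 \cdot 10^{5}$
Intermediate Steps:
$M{\left(I \right)} = 1 - \frac{99}{I}$
$175875 - M{\left(388 \right)} = 175875 - \frac{-99 + 388}{388} = 175875 - \frac{1}{388} \cdot 289 = 175875 - \frac{289}{388} = \frac{68239211}{388}$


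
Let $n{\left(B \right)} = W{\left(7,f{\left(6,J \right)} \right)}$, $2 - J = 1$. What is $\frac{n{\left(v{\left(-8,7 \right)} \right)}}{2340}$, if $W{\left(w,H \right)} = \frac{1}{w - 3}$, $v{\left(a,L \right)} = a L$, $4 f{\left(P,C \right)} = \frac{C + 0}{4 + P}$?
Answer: $\frac{1}{9360} \approx 0.00010684$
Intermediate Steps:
$J = 1$ ($J = 2 - 1 = 1$)
$f{\left(P,C \right)} = \frac{C}{4 \left(4 + P\right)}$ ($f{\left(P,C \right)} = \frac{\left(C + 0\right) \frac{1}{4 + P}}{4} = \frac{C \frac{1}{4 + P}}{4} = \frac{C}{4 \left(4 + P\right)}$)
$v{\left(a,L \right)} = L a$
$W{\left(w,H \right)} = \frac{1}{-3 + w}$
$n{\left(B \right)} = \frac{1}{4}$ ($n{\left(B \right)} = \frac{1}{-3 + 7} = \frac{1}{4}$)
$\frac{n{\left(v{\left(-8,7 \right)} \right)}}{2340} = \frac{1}{4 \cdot 2340} = \frac{1}{4} \cdot \frac{1}{2340} = \frac{1}{9360}$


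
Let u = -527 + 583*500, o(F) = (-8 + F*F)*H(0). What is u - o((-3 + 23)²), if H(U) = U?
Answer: 290973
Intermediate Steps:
o(F) = 0 (o(F) = (-8 + F*F)*0 = (-8 + F²)*0 = 0)
u = 290973 (u = -527 + 291500 = 290973)
u - o((-3 + 23)²) = 290973 - 1*0 = 290973 + 0 = 290973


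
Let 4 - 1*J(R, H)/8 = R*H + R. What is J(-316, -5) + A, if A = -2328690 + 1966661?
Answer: -372109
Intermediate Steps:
J(R, H) = 32 - 8*R - 8*H*R (J(R, H) = 32 - 8*(R*H + R) = 32 - 8*(H*R + R) = 32 - 8*(R + H*R) = 32 + (-8*R - 8*H*R) = 32 - 8*R - 8*H*R)
A = -362029
J(-316, -5) + A = (32 - 8*(-316) - 8*(-5)*(-316)) - 362029 = (32 + 2528 - 12640) - 362029 = -10080 - 362029 = -372109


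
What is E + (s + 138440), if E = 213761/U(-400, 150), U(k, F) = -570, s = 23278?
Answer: 91965499/570 ≈ 1.6134e+5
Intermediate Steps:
E = -213761/570 (E = 213761/(-570) = 213761*(-1/570) = -213761/570 ≈ -375.02)
E + (s + 138440) = -213761/570 + (23278 + 138440) = -213761/570 + 161718 = 91965499/570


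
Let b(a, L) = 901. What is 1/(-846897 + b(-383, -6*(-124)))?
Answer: -1/845996 ≈ -1.1820e-6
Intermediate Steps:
1/(-846897 + b(-383, -6*(-124))) = 1/(-846897 + 901) = 1/(-845996) = -1/845996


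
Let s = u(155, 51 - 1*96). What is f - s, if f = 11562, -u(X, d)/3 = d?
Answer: 11427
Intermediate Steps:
u(X, d) = -3*d
s = 135 (s = -3*(51 - 1*96) = -3*(51 - 96) = -3*(-45) = 135)
f - s = 11562 - 1*135 = 11562 - 135 = 11427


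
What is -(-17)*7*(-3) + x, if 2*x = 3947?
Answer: 3233/2 ≈ 1616.5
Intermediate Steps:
x = 3947/2 (x = (½)*3947 = 3947/2 ≈ 1973.5)
-(-17)*7*(-3) + x = -(-17)*7*(-3) + 3947/2 = -17*(-7)*(-3) + 3947/2 = 119*(-3) + 3947/2 = -357 + 3947/2 = 3233/2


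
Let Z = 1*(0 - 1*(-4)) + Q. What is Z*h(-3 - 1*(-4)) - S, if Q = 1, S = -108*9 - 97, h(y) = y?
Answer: 1074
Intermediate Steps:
S = -1069 (S = -972 - 97 = -1069)
Z = 5 (Z = 1*(0 - 1*(-4)) + 1 = 1*(0 + 4) + 1 = 1*4 + 1 = 4 + 1 = 5)
Z*h(-3 - 1*(-4)) - S = 5*(-3 - 1*(-4)) - 1*(-1069) = 5*(-3 + 4) + 1069 = 5*1 + 1069 = 5 + 1069 = 1074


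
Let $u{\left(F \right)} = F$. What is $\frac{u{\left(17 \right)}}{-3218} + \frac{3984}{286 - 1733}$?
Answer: $- \frac{12845111}{4656446} \approx -2.7586$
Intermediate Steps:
$\frac{u{\left(17 \right)}}{-3218} + \frac{3984}{286 - 1733} = \frac{17}{-3218} + \frac{3984}{286 - 1733} = 17 \left(- \frac{1}{3218}\right) + \frac{3984}{286 - 1733} = - \frac{17}{3218} + \frac{3984}{-1447} = - \frac{17}{3218} + 3984 \left(- \frac{1}{1447}\right) = - \frac{17}{3218} - \frac{3984}{1447} = - \frac{12845111}{4656446}$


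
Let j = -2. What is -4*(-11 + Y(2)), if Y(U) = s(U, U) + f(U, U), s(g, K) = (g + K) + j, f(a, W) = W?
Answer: 28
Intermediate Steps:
s(g, K) = -2 + K + g (s(g, K) = (g + K) - 2 = (K + g) - 2 = -2 + K + g)
Y(U) = -2 + 3*U (Y(U) = (-2 + U + U) + U = (-2 + 2*U) + U = -2 + 3*U)
-4*(-11 + Y(2)) = -4*(-11 + (-2 + 3*2)) = -4*(-11 + (-2 + 6)) = -4*(-11 + 4) = -4*(-7) = 28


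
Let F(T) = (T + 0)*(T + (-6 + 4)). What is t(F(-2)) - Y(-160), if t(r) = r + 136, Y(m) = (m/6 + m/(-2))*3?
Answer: -16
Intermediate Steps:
F(T) = T*(-2 + T) (F(T) = T*(T - 2) = T*(-2 + T))
Y(m) = -m (Y(m) = (m*(1/6) + m*(-1/2))*3 = (m/6 - m/2)*3 = -m/3*3 = -m)
t(r) = 136 + r
t(F(-2)) - Y(-160) = (136 - 2*(-2 - 2)) - (-1)*(-160) = (136 - 2*(-4)) - 1*160 = (136 + 8) - 160 = 144 - 160 = -16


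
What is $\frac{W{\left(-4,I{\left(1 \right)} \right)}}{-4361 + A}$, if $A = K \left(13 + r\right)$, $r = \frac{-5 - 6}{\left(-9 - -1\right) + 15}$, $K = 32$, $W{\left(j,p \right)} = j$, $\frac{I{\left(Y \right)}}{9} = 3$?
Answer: $\frac{28}{27967} \approx 0.0010012$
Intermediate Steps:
$I{\left(Y \right)} = 27$ ($I{\left(Y \right)} = 9 \cdot 3 = 27$)
$r = - \frac{11}{7}$ ($r = - \frac{11}{\left(-9 + 1\right) + 15} = - \frac{11}{-8 + 15} = - \frac{11}{7} \approx -1.5714$)
$A = \frac{2560}{7}$ ($A = 32 \left(13 - \frac{11}{7}\right) = 32 \cdot \frac{80}{7} = \frac{2560}{7} \approx 365.71$)
$\frac{W{\left(-4,I{\left(1 \right)} \right)}}{-4361 + A} = - \frac{4}{-4361 + \frac{2560}{7}} = - \frac{4}{- \frac{27967}{7}} = \left(-4\right) \left(- \frac{7}{27967}\right) = \frac{28}{27967}$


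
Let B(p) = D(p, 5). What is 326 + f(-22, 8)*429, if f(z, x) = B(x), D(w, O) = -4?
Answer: -1390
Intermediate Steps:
B(p) = -4
f(z, x) = -4
326 + f(-22, 8)*429 = 326 - 4*429 = 326 - 1716 = -1390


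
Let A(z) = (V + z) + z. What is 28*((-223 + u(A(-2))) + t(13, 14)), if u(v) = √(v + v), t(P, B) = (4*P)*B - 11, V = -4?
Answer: 13832 + 112*I ≈ 13832.0 + 112.0*I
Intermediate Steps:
A(z) = -4 + 2*z (A(z) = (-4 + z) + z = -4 + 2*z)
t(P, B) = -11 + 4*B*P (t(P, B) = 4*B*P - 11 = -11 + 4*B*P)
u(v) = √2*√v (u(v) = √(2*v) = √2*√v)
28*((-223 + u(A(-2))) + t(13, 14)) = 28*((-223 + √2*√(-4 + 2*(-2))) + (-11 + 4*14*13)) = 28*((-223 + √2*√(-4 - 4)) + (-11 + 728)) = 28*((-223 + √2*√(-8)) + 717) = 28*((-223 + √2*(2*I*√2)) + 717) = 28*((-223 + 4*I) + 717) = 28*(494 + 4*I) = 13832 + 112*I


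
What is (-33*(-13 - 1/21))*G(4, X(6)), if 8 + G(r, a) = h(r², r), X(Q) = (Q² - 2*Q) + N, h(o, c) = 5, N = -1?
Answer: -9042/7 ≈ -1291.7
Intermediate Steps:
X(Q) = -1 + Q² - 2*Q (X(Q) = (Q² - 2*Q) - 1 = -1 + Q² - 2*Q)
G(r, a) = -3 (G(r, a) = -8 + 5 = -3)
(-33*(-13 - 1/21))*G(4, X(6)) = -33*(-13 - 1/21)*(-3) = -33*(-274/21)*(-3) = (3014/7)*(-3) = -9042/7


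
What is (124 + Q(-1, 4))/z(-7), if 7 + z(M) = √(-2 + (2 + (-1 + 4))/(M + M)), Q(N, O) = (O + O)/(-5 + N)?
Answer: -36064/2157 - 368*I*√462/2157 ≈ -16.72 - 3.6671*I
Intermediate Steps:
Q(N, O) = 2*O/(-5 + N) (Q(N, O) = (2*O)/(-5 + N) = 2*O/(-5 + N))
z(M) = -7 + √(-2 + 5/(2*M)) (z(M) = -7 + √(-2 + (2 + (-1 + 4))/(M + M)) = -7 + √(-2 + (2 + 3)/((2*M))) = -7 + √(-2 + 5*(1/(2*M))) = -7 + √(-2 + 5/(2*M)))
(124 + Q(-1, 4))/z(-7) = (124 + 2*4/(-5 - 1))/(-7 + √(-8 + 10/(-7))/2) = (124 + 2*4/(-6))/(-7 + √(-8 + 10*(-⅐))/2) = (124 + 2*4*(-⅙))/(-7 + √(-8 - 10/7)/2) = (124 - 4/3)/(-7 + √(-66/7)/2) = (368/3)/(-7 + (I*√462/7)/2) = (368/3)/(-7 + I*√462/14) = 368/(3*(-7 + I*√462/14))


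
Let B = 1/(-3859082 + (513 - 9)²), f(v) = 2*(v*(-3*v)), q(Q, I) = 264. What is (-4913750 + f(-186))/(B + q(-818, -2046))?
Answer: -2637531176788/135962489 ≈ -19399.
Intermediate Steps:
f(v) = -6*v² (f(v) = 2*(-3*v²) = -6*v²)
B = -1/3605066 (B = 1/(-3859082 + 504²) = 1/(-3859082 + 254016) = 1/(-3605066) = -1/3605066 ≈ -2.7739e-7)
(-4913750 + f(-186))/(B + q(-818, -2046)) = (-4913750 - 6*(-186)²)/(-1/3605066 + 264) = (-4913750 - 6*34596)/(951737423/3605066) = (-4913750 - 207576)*(3605066/951737423) = -5121326*3605066/951737423 = -2637531176788/135962489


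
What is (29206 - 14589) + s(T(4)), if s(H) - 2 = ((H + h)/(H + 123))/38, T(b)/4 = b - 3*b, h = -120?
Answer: 1330325/91 ≈ 14619.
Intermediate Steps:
T(b) = -8*b (T(b) = 4*(b - 3*b) = 4*(-2*b) = -8*b)
s(H) = 2 + (-120 + H)/(38*(123 + H)) (s(H) = 2 + ((H - 120)/(H + 123))/38 = 2 + ((-120 + H)/(123 + H))*(1/38) = 2 + (-120 + H)/(38*(123 + H)))
(29206 - 14589) + s(T(4)) = (29206 - 14589) + (9228 + 77*(-8*4))/(38*(123 - 8*4)) = 14617 + (9228 + 77*(-32))/(38*(123 - 32)) = 14617 + (1/38)*(9228 - 2464)/91 = 14617 + (1/38)*(1/91)*6764 = 14617 + 178/91 = 1330325/91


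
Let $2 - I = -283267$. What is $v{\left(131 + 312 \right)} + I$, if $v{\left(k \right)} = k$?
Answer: $283712$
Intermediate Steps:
$I = 283269$ ($I = 2 - -283267 = 2 + 283267 = 283269$)
$v{\left(131 + 312 \right)} + I = \left(131 + 312\right) + 283269 = 443 + 283269 = 283712$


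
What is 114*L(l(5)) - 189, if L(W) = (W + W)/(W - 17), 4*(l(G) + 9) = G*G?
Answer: -12423/79 ≈ -157.25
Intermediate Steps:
l(G) = -9 + G**2/4 (l(G) = -9 + (G*G)/4 = -9 + G**2/4)
L(W) = 2*W/(-17 + W) (L(W) = (2*W)/(-17 + W) = 2*W/(-17 + W))
114*L(l(5)) - 189 = 114*(2*(-9 + (1/4)*5**2)/(-17 + (-9 + (1/4)*5**2))) - 189 = 114*(2*(-9 + (1/4)*25)/(-17 + (-9 + (1/4)*25))) - 189 = 114*(2*(-9 + 25/4)/(-17 + (-9 + 25/4))) - 189 = 114*(2*(-11/4)/(-17 - 11/4)) - 189 = 114*(2*(-11/4)/(-79/4)) - 189 = 114*(2*(-11/4)*(-4/79)) - 189 = 114*(22/79) - 189 = 2508/79 - 189 = -12423/79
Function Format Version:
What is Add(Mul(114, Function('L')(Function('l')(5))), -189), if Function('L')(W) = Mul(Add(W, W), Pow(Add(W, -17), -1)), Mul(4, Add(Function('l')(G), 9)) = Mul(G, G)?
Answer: Rational(-12423, 79) ≈ -157.25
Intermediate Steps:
Function('l')(G) = Add(-9, Mul(Rational(1, 4), Pow(G, 2))) (Function('l')(G) = Add(-9, Mul(Rational(1, 4), Mul(G, G))) = Add(-9, Mul(Rational(1, 4), Pow(G, 2))))
Function('L')(W) = Mul(2, W, Pow(Add(-17, W), -1)) (Function('L')(W) = Mul(Mul(2, W), Pow(Add(-17, W), -1)) = Mul(2, W, Pow(Add(-17, W), -1)))
Add(Mul(114, Function('L')(Function('l')(5))), -189) = Add(Mul(114, Mul(2, Add(-9, Mul(Rational(1, 4), Pow(5, 2))), Pow(Add(-17, Add(-9, Mul(Rational(1, 4), Pow(5, 2)))), -1))), -189) = Add(Mul(114, Mul(2, Add(-9, Mul(Rational(1, 4), 25)), Pow(Add(-17, Add(-9, Mul(Rational(1, 4), 25))), -1))), -189) = Add(Mul(114, Mul(2, Add(-9, Rational(25, 4)), Pow(Add(-17, Add(-9, Rational(25, 4))), -1))), -189) = Add(Mul(114, Mul(2, Rational(-11, 4), Pow(Add(-17, Rational(-11, 4)), -1))), -189) = Add(Mul(114, Mul(2, Rational(-11, 4), Pow(Rational(-79, 4), -1))), -189) = Add(Mul(114, Mul(2, Rational(-11, 4), Rational(-4, 79))), -189) = Add(Mul(114, Rational(22, 79)), -189) = Add(Rational(2508, 79), -189) = Rational(-12423, 79)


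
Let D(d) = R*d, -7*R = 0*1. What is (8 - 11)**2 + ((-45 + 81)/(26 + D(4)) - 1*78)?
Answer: -879/13 ≈ -67.615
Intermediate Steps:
R = 0 (R = -0 = -1/7*0 = 0)
D(d) = 0 (D(d) = 0*d = 0)
(8 - 11)**2 + ((-45 + 81)/(26 + D(4)) - 1*78) = (8 - 11)**2 + ((-45 + 81)/(26 + 0) - 1*78) = (-3)**2 + (36/26 - 78) = 9 + (36*(1/26) - 78) = 9 + (18/13 - 78) = 9 - 996/13 = -879/13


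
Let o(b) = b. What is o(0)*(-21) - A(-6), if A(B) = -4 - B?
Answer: -2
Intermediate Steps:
o(0)*(-21) - A(-6) = 0*(-21) - (-4 - 1*(-6)) = 0 - (-4 + 6) = 0 - 1*2 = 0 - 2 = -2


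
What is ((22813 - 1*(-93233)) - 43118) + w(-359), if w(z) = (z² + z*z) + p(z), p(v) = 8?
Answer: 330698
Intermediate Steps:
w(z) = 8 + 2*z² (w(z) = (z² + z*z) + 8 = (z² + z²) + 8 = 2*z² + 8 = 8 + 2*z²)
((22813 - 1*(-93233)) - 43118) + w(-359) = ((22813 - 1*(-93233)) - 43118) + (8 + 2*(-359)²) = ((22813 + 93233) - 43118) + (8 + 2*128881) = (116046 - 43118) + (8 + 257762) = 72928 + 257770 = 330698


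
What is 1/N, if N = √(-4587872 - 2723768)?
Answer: -I*√1827910/3655820 ≈ -0.00036982*I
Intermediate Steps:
N = 2*I*√1827910 (N = √(-7311640) = 2*I*√1827910 ≈ 2704.0*I)
1/N = 1/(2*I*√1827910) = -I*√1827910/3655820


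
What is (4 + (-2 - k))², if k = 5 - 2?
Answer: 1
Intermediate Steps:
k = 3
(4 + (-2 - k))² = (4 + (-2 - 1*3))² = (4 + (-2 - 3))² = (4 - 5)² = (-1)² = 1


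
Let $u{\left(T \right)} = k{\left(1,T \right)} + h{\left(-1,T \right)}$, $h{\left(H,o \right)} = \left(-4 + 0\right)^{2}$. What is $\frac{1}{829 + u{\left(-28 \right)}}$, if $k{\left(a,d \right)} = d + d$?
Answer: $\frac{1}{789} \approx 0.0012674$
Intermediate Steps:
$k{\left(a,d \right)} = 2 d$
$h{\left(H,o \right)} = 16$ ($h{\left(H,o \right)} = \left(-4\right)^{2} = 16$)
$u{\left(T \right)} = 16 + 2 T$ ($u{\left(T \right)} = 2 T + 16 = 16 + 2 T$)
$\frac{1}{829 + u{\left(-28 \right)}} = \frac{1}{829 + \left(16 + 2 \left(-28\right)\right)} = \frac{1}{829 + \left(16 - 56\right)} = \frac{1}{829 - 40} = \frac{1}{789}$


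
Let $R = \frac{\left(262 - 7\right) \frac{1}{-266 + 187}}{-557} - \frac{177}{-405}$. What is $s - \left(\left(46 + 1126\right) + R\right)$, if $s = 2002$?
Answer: $\frac{4927905548}{5940405} \approx 829.56$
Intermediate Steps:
$R = \frac{2630602}{5940405}$ ($R = \frac{255}{-79} \left(- \frac{1}{557}\right) - - \frac{59}{135} = 255 \left(- \frac{1}{79}\right) \left(- \frac{1}{557}\right) + \frac{59}{135} = \left(- \frac{255}{79}\right) \left(- \frac{1}{557}\right) + \frac{59}{135} = \frac{255}{44003} + \frac{59}{135} = \frac{2630602}{5940405} \approx 0.44283$)
$s - \left(\left(46 + 1126\right) + R\right) = 2002 - \left(\left(46 + 1126\right) + \frac{2630602}{5940405}\right) = 2002 - \left(1172 + \frac{2630602}{5940405}\right) = 2002 - \frac{6964785262}{5940405} = \frac{4927905548}{5940405}$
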